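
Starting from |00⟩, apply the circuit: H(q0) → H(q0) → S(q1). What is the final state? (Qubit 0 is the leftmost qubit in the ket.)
|00⟩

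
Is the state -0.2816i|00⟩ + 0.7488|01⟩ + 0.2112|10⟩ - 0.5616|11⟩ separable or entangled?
Entangled

Writing the state as a|00⟩ + b|01⟩ + c|10⟩ + d|11⟩, it is a product state iff ad − bc = 0.
Here (a, b, c, d) = (-0.2816i, 0.7488, 0.2112, -0.5616): ad − bc = (-0.2816i)(-0.5616) − (0.7488)(0.2112) = (-0.1581 + 0.1581i) ≠ 0, so the state is entangled.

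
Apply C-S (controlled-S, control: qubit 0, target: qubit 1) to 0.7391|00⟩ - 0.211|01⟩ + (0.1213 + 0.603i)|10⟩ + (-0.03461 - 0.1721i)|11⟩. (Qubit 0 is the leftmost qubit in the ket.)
0.7391|00⟩ - 0.211|01⟩ + (0.1213 + 0.603i)|10⟩ + (0.1721 - 0.03461i)|11⟩

C-S leaves the control-|0⟩ kets |00⟩, |01⟩ unchanged and applies S to qubit 1 on the control-|1⟩ pair (|10⟩, |11⟩).
S = [[1, 0], [0, i]].
With a = amp(|10⟩) = (0.1213 + 0.603i) and b = amp(|11⟩) = (-0.03461 - 0.1721i):
new amp(|10⟩) = (1)·a = (0.1213 + 0.603i)
new amp(|11⟩) = (i)·b = (0.1721 - 0.03461i)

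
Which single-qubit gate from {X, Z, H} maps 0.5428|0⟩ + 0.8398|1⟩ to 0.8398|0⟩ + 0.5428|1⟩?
X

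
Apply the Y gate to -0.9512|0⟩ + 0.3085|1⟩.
-0.3085i|0⟩ - 0.9512i|1⟩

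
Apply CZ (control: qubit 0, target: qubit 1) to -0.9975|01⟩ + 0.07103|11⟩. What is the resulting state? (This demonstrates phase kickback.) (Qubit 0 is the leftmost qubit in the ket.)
-0.9975|01⟩ - 0.07103|11⟩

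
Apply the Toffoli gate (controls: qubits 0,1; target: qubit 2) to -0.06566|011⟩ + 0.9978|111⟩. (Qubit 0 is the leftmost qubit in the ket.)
-0.06566|011⟩ + 0.9978|110⟩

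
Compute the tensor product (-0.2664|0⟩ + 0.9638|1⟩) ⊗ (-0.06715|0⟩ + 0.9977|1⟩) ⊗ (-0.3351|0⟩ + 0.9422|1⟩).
-0.005995|000⟩ + 0.01685|001⟩ + 0.08907|010⟩ - 0.2504|011⟩ + 0.02169|100⟩ - 0.06098|101⟩ - 0.3222|110⟩ + 0.906|111⟩

amp(|b₁b₂…⟩) = product of the factor amplitudes for bits b₁, b₂, …; only kets whose every factor amplitude is nonzero survive.
|000⟩: (-0.2664)(-0.06715)(-0.3351) = -0.005995
|001⟩: (-0.2664)(-0.06715)(0.9422) = 0.01685
|010⟩: (-0.2664)(0.9977)(-0.3351) = 0.08907
|011⟩: (-0.2664)(0.9977)(0.9422) = -0.2504
|100⟩: (0.9638)(-0.06715)(-0.3351) = 0.02169
|101⟩: (0.9638)(-0.06715)(0.9422) = -0.06098
|110⟩: (0.9638)(0.9977)(-0.3351) = -0.3222
|111⟩: (0.9638)(0.9977)(0.9422) = 0.906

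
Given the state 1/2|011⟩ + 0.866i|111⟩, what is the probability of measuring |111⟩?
0.75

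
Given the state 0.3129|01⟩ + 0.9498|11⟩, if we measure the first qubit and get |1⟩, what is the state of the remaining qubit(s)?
|1⟩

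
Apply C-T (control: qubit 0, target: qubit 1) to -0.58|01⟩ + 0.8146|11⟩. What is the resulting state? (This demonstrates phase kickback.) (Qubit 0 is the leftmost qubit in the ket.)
-0.58|01⟩ + (0.576 + 0.576i)|11⟩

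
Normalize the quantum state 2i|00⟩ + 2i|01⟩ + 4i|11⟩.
(1/√6)i|00⟩ + (1/√6)i|01⟩ + 0.8165i|11⟩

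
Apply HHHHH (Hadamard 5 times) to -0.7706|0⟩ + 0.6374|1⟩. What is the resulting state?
-0.09419|0⟩ - 0.9956|1⟩

H² = I, so H^5 = H: a single Hadamard. With (a, b) = (-0.7706, 0.6374), H gives ((a + b)/√2, (a − b)/√2) = (-0.09419, -0.9956).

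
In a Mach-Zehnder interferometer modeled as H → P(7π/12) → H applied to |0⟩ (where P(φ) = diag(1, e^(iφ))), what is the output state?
(0.3706 + 0.483i)|0⟩ + (0.6294 - 0.483i)|1⟩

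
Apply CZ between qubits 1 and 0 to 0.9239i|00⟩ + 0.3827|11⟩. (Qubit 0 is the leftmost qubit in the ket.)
0.9239i|00⟩ - 0.3827|11⟩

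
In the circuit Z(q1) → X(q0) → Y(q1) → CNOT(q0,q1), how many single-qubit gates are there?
3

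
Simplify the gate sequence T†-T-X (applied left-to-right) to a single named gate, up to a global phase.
X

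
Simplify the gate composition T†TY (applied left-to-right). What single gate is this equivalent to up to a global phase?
Y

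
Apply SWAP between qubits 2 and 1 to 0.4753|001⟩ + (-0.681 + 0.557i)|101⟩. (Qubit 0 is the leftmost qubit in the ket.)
0.4753|010⟩ + (-0.681 + 0.557i)|110⟩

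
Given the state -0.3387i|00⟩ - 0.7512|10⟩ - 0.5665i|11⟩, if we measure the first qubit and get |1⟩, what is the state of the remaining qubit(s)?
-0.7984|0⟩ - 0.6021i|1⟩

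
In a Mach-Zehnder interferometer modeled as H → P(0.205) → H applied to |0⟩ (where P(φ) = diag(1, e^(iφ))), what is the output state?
(0.9895 + 0.1018i)|0⟩ + (0.01047 - 0.1018i)|1⟩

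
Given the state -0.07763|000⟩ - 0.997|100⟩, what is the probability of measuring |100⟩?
0.994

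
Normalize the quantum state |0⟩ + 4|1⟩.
0.2425|0⟩ + 0.9701|1⟩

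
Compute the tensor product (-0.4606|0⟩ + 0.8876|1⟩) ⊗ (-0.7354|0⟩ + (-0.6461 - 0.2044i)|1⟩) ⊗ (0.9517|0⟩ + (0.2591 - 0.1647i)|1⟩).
0.3224|000⟩ + (0.08776 - 0.05579i)|001⟩ + (0.2832 + 0.0896i)|010⟩ + (0.09261 - 0.02462i)|011⟩ - 0.6212|100⟩ + (-0.1691 + 0.1075i)|101⟩ + (-0.5458 - 0.1727i)|110⟩ + (-0.1785 + 0.04744i)|111⟩

amp(|b₁b₂…⟩) = product of the factor amplitudes for bits b₁, b₂, …; only kets whose every factor amplitude is nonzero survive.
|000⟩: (-0.4606)(-0.7354)(0.9517) = 0.3224
|001⟩: (-0.4606)(-0.7354)(0.2591 - 0.1647i) = (0.08776 - 0.05579i)
|010⟩: (-0.4606)(-0.6461 - 0.2044i)(0.9517) = (0.2832 + 0.0896i)
|011⟩: (-0.4606)(-0.6461 - 0.2044i)(0.2591 - 0.1647i) = (0.09261 - 0.02462i)
|100⟩: (0.8876)(-0.7354)(0.9517) = -0.6212
|101⟩: (0.8876)(-0.7354)(0.2591 - 0.1647i) = (-0.1691 + 0.1075i)
|110⟩: (0.8876)(-0.6461 - 0.2044i)(0.9517) = (-0.5458 - 0.1727i)
|111⟩: (0.8876)(-0.6461 - 0.2044i)(0.2591 - 0.1647i) = (-0.1785 + 0.04744i)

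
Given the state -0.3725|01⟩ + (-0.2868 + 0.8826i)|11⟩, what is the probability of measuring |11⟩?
0.8612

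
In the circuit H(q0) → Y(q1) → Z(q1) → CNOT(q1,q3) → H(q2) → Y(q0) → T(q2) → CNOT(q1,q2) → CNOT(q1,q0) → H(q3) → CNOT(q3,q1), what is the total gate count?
11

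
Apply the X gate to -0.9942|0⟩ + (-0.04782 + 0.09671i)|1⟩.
(-0.04782 + 0.09671i)|0⟩ - 0.9942|1⟩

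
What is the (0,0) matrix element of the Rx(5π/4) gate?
-0.3827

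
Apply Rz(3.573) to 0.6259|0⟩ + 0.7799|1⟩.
(-0.134 - 0.6114i)|0⟩ + (-0.1669 + 0.7618i)|1⟩

Rz(3.573) = [[e^(−iθ/2), 0], [0, e^(iθ/2)]] with e^(±iθ/2) = cos(θ/2) ± i·sin(θ/2); θ = 3.573, cos(θ/2) ≈ -0.214035, sin(θ/2) ≈ 0.976826.
With a = amp(|0⟩) = 0.6259 and b = amp(|1⟩) = 0.7799:
new amp(|0⟩) = (-0.214035 - 0.976826i)·a = (-0.134 - 0.6114i)
new amp(|1⟩) = (-0.214035 + 0.976826i)·b = (-0.1669 + 0.7618i)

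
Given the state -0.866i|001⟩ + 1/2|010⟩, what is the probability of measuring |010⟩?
1/4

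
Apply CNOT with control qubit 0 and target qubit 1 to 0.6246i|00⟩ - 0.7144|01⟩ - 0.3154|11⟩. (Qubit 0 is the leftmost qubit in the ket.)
0.6246i|00⟩ - 0.7144|01⟩ - 0.3154|10⟩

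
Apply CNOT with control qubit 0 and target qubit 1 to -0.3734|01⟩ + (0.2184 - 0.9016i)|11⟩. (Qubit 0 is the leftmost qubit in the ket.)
-0.3734|01⟩ + (0.2184 - 0.9016i)|10⟩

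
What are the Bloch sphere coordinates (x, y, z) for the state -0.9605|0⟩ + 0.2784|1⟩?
(-0.5348, 0, 0.8451)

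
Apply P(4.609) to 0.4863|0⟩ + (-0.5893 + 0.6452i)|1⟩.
0.4863|0⟩ + (0.7026 + 0.5196i)|1⟩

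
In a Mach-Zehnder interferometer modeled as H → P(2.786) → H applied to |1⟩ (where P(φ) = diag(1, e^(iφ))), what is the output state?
(0.9687 - 0.1741i)|0⟩ + (0.03128 + 0.1741i)|1⟩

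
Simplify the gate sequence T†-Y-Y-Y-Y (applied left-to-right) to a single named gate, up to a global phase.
T†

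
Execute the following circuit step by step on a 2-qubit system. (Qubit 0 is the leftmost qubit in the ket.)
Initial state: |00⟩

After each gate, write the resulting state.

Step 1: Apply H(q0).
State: 1/√2|00⟩ + 1/√2|10⟩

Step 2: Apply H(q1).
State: 1/2|00⟩ + 1/2|01⟩ + 1/2|10⟩ + 1/2|11⟩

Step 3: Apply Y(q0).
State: -(1/2)i|00⟩ - (1/2)i|01⟩ + (1/2)i|10⟩ + (1/2)i|11⟩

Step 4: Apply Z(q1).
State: -(1/2)i|00⟩ + (1/2)i|01⟩ + (1/2)i|10⟩ - (1/2)i|11⟩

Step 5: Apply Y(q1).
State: 1/2|00⟩ + 1/2|01⟩ - 1/2|10⟩ - 1/2|11⟩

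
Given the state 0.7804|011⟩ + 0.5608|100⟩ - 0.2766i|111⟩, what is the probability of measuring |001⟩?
0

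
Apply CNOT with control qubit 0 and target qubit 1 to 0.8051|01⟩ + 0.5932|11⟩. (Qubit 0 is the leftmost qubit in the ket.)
0.8051|01⟩ + 0.5932|10⟩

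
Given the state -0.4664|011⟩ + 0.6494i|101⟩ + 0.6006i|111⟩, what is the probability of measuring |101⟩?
0.4217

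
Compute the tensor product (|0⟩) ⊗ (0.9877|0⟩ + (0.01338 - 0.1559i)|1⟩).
0.9877|00⟩ + (0.01338 - 0.1559i)|01⟩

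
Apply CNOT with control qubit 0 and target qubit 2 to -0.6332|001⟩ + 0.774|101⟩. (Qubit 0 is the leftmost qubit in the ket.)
-0.6332|001⟩ + 0.774|100⟩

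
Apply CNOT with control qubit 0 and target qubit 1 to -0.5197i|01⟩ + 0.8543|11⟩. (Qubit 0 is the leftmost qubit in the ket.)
-0.5197i|01⟩ + 0.8543|10⟩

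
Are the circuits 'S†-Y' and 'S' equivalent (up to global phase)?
No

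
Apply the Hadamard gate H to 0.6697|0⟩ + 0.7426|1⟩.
0.9986|0⟩ - 0.05155|1⟩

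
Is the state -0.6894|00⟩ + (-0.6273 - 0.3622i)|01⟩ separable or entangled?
Separable

Writing the state as a|00⟩ + b|01⟩ + c|10⟩ + d|11⟩, it is a product state iff ad − bc = 0.
Here (a, b, c, d) = (-0.6894, (-0.6273 - 0.3622i), 0, 0): ad − bc = (-0.6894)(0) − (-0.6273 - 0.3622i)(0) = 0, so the state is separable.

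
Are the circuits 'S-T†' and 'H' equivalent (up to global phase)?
No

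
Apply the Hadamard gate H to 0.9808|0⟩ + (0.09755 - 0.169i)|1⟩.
(0.7625 - 0.1195i)|0⟩ + (0.6246 + 0.1195i)|1⟩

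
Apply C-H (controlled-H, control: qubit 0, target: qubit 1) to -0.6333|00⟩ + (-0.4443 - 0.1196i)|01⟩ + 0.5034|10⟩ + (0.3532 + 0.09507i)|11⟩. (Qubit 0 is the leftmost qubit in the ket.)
-0.6333|00⟩ + (-0.4443 - 0.1196i)|01⟩ + (0.6057 + 0.06722i)|10⟩ + (0.1062 - 0.06722i)|11⟩

C-H leaves the control-|0⟩ kets |00⟩, |01⟩ unchanged and applies H to qubit 1 on the control-|1⟩ pair (|10⟩, |11⟩).
H = [[1/√2, 1/√2], [1/√2, -1/√2]].
With a = amp(|10⟩) = 0.5034 and b = amp(|11⟩) = (0.3532 + 0.09507i):
new amp(|10⟩) = (1/√2)·a + (1/√2)·b = (0.6057 + 0.06722i)
new amp(|11⟩) = (1/√2)·a + (-1/√2)·b = (0.1062 - 0.06722i)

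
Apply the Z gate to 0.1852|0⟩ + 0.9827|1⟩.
0.1852|0⟩ - 0.9827|1⟩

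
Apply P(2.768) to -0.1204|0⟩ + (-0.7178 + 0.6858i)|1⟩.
-0.1204|0⟩ + (0.418 - 0.9005i)|1⟩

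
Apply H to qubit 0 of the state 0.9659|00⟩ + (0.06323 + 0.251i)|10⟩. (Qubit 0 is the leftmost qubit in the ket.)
(0.7277 + 0.1775i)|00⟩ + (0.6383 - 0.1775i)|10⟩

H on qubit 0 mixes each pair of kets that differ only in qubit 0: amplitudes (a, b) of (|…0…⟩, |…1…⟩) become ((a + b)/√2, (a − b)/√2). Kets absent from the input have amplitude 0.
(|00⟩, |10⟩): (a, b) = (0.9659, (0.06323 + 0.251i)) → ((0.7277 + 0.1775i), (0.6383 - 0.1775i))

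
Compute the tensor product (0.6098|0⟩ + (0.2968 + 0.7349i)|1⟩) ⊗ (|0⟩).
0.6098|00⟩ + (0.2968 + 0.7349i)|10⟩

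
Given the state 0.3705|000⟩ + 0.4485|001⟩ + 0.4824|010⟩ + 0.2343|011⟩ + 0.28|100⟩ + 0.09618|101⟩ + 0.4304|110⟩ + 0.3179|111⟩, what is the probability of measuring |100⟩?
0.0784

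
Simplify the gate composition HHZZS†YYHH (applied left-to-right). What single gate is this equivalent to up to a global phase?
S†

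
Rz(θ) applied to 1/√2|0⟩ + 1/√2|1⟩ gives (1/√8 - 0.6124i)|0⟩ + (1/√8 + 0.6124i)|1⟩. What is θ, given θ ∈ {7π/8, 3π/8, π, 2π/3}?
2π/3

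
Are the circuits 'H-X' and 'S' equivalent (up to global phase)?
No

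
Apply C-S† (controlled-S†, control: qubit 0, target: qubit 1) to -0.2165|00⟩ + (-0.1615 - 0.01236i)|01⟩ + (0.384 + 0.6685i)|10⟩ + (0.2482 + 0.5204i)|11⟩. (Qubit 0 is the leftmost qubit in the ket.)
-0.2165|00⟩ + (-0.1615 - 0.01236i)|01⟩ + (0.384 + 0.6685i)|10⟩ + (0.5204 - 0.2482i)|11⟩

C-S† leaves the control-|0⟩ kets |00⟩, |01⟩ unchanged and applies S† to qubit 1 on the control-|1⟩ pair (|10⟩, |11⟩).
S† = [[1, 0], [0, -i]].
With a = amp(|10⟩) = (0.384 + 0.6685i) and b = amp(|11⟩) = (0.2482 + 0.5204i):
new amp(|10⟩) = (1)·a = (0.384 + 0.6685i)
new amp(|11⟩) = (-i)·b = (0.5204 - 0.2482i)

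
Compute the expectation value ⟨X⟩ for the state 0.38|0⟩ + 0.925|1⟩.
0.703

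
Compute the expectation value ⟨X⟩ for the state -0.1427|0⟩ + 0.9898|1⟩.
-0.2825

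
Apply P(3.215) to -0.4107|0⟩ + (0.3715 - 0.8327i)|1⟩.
-0.4107|0⟩ + (-0.4316 + 0.8032i)|1⟩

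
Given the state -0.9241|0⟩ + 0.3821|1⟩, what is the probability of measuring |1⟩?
0.146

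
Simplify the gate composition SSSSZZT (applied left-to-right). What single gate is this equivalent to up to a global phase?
T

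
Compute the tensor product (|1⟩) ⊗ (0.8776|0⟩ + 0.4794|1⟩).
0.8776|10⟩ + 0.4794|11⟩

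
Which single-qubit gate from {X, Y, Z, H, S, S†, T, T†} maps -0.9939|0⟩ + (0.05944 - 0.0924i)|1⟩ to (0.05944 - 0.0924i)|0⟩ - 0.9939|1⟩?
X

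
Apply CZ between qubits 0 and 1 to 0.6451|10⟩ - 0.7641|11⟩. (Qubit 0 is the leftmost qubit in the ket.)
0.6451|10⟩ + 0.7641|11⟩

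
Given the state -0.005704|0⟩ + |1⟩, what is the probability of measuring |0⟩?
0.00003254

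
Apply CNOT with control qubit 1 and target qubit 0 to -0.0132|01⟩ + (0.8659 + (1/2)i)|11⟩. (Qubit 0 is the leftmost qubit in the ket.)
(0.8659 + (1/2)i)|01⟩ - 0.0132|11⟩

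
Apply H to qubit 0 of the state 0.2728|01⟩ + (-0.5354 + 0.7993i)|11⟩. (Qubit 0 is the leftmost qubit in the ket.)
(-0.1857 + 0.5652i)|01⟩ + (0.5715 - 0.5652i)|11⟩

H on qubit 0 mixes each pair of kets that differ only in qubit 0: amplitudes (a, b) of (|…0…⟩, |…1…⟩) become ((a + b)/√2, (a − b)/√2). Kets absent from the input have amplitude 0.
(|01⟩, |11⟩): (a, b) = (0.2728, (-0.5354 + 0.7993i)) → ((-0.1857 + 0.5652i), (0.5715 - 0.5652i))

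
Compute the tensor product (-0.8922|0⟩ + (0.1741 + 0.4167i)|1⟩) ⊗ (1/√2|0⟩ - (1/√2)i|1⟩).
-0.6309|00⟩ + 0.6309i|01⟩ + (0.1231 + 0.2947i)|10⟩ + (0.2947 - 0.1231i)|11⟩

amp(|b₁b₂…⟩) = product of the factor amplitudes for bits b₁, b₂, …; only kets whose every factor amplitude is nonzero survive.
|00⟩: (-0.8922)(1/√2) = -0.6309
|01⟩: (-0.8922)(-(1/√2)i) = 0.6309i
|10⟩: (0.1741 + 0.4167i)(1/√2) = (0.1231 + 0.2947i)
|11⟩: (0.1741 + 0.4167i)(-(1/√2)i) = (0.2947 - 0.1231i)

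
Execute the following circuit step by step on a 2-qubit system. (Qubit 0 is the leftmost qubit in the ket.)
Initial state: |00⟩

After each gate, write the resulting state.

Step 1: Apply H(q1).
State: 1/√2|00⟩ + 1/√2|01⟩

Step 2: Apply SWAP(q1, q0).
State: 1/√2|00⟩ + 1/√2|10⟩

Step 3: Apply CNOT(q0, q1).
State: 1/√2|00⟩ + 1/√2|11⟩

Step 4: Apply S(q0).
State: 1/√2|00⟩ + (1/√2)i|11⟩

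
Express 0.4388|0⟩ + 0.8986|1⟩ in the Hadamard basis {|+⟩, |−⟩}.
0.9457|+⟩ - 0.3251|−⟩

With |ψ⟩ = α|0⟩ + β|1⟩, the Hadamard-basis coefficients are ⟨+|ψ⟩ = (α + β)/√2 and ⟨−|ψ⟩ = (α − β)/√2.
Here α = 0.4388, β = 0.8986: (α + β)/√2 = 0.9457, (α − β)/√2 = -0.3251.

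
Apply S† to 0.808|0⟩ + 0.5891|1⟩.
0.808|0⟩ - 0.5891i|1⟩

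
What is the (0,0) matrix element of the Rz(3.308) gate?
(-0.08311 - 0.9965i)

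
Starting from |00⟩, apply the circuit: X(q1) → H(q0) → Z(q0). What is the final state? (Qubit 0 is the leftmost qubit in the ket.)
1/√2|01⟩ - 1/√2|11⟩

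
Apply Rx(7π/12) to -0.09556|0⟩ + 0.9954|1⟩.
(-0.05817 - 0.7897i)|0⟩ + (0.606 + 0.07581i)|1⟩

Rx(7π/12) = [[cos(θ/2), −i·sin(θ/2)], [−i·sin(θ/2), cos(θ/2)]]; θ = 7π/12, cos(θ/2) ≈ 0.608761, sin(θ/2) ≈ 0.793353.
With a = amp(|0⟩) = -0.09556 and b = amp(|1⟩) = 0.9954:
new amp(|0⟩) = (0.608761)·a + (-0.793353i)·b = (-0.05817 - 0.7897i)
new amp(|1⟩) = (-0.793353i)·a + (0.608761)·b = (0.606 + 0.07581i)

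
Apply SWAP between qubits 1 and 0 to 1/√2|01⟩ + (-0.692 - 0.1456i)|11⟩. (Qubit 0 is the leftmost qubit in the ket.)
1/√2|10⟩ + (-0.692 - 0.1456i)|11⟩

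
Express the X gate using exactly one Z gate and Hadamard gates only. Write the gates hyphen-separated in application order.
H-Z-H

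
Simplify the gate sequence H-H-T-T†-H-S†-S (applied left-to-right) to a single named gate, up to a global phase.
H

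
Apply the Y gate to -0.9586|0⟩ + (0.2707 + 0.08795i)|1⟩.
(0.08795 - 0.2707i)|0⟩ - 0.9586i|1⟩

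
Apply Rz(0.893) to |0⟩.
(0.902 - 0.4318i)|0⟩

Rz(0.893) = [[e^(−iθ/2), 0], [0, e^(iθ/2)]] with e^(±iθ/2) = cos(θ/2) ± i·sin(θ/2); θ = 0.893, cos(θ/2) ≈ 0.901964, sin(θ/2) ≈ 0.431811.
With a = amp(|0⟩) = 1 and b = amp(|1⟩) = 0:
new amp(|0⟩) = (0.901964 - 0.431811i)·a = (0.902 - 0.4318i)
new amp(|1⟩) = (0.901964 + 0.431811i)·b = 0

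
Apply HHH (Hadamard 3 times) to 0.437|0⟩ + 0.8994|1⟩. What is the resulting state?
0.945|0⟩ - 0.327|1⟩

H² = I, so H^3 = H: a single Hadamard. With (a, b) = (0.437, 0.8994), H gives ((a + b)/√2, (a − b)/√2) = (0.945, -0.327).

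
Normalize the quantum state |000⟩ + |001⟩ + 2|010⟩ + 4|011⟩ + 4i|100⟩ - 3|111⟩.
0.1459|000⟩ + 0.1459|001⟩ + 0.2917|010⟩ + 0.5835|011⟩ + 0.5835i|100⟩ - 0.4376|111⟩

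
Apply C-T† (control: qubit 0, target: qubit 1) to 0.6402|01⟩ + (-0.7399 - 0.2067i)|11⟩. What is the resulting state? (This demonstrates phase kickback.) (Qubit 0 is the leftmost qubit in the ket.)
0.6402|01⟩ + (-0.6693 + 0.377i)|11⟩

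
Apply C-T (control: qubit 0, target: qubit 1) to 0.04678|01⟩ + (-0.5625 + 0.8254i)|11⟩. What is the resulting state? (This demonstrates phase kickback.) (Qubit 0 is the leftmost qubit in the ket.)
0.04678|01⟩ + (-0.9814 + 0.1859i)|11⟩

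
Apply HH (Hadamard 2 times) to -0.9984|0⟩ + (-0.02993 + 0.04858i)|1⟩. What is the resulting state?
-0.9984|0⟩ + (-0.02993 + 0.04858i)|1⟩

H² = I, so an even number of Hadamards cancels: H^2 = I and the state is unchanged.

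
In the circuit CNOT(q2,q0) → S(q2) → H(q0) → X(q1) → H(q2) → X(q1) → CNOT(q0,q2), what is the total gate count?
7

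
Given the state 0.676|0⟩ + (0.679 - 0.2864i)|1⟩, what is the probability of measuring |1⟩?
0.5431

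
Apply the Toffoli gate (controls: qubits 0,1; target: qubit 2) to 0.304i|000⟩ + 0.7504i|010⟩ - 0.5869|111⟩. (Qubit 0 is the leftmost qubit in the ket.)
0.304i|000⟩ + 0.7504i|010⟩ - 0.5869|110⟩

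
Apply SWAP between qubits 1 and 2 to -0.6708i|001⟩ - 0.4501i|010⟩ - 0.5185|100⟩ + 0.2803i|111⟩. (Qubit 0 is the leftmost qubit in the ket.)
-0.4501i|001⟩ - 0.6708i|010⟩ - 0.5185|100⟩ + 0.2803i|111⟩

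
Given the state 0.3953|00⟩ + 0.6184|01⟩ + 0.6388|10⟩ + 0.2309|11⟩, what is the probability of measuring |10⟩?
0.4081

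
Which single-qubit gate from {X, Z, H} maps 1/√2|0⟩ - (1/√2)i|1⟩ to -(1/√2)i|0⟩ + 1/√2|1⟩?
X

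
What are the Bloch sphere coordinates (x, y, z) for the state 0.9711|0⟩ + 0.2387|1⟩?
(0.4636, 0, 0.8861)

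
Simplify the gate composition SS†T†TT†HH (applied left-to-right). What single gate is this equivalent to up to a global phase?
T†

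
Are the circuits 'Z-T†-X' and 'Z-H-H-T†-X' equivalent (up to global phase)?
Yes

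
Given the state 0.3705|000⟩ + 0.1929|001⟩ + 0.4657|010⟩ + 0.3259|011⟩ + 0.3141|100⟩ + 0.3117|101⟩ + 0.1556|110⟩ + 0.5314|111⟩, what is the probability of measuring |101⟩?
0.09716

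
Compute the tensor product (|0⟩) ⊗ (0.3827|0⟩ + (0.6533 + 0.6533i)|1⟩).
0.3827|00⟩ + (0.6533 + 0.6533i)|01⟩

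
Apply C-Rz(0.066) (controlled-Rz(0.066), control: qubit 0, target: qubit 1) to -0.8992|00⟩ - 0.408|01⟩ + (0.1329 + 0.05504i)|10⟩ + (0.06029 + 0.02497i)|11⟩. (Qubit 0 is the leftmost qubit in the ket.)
-0.8992|00⟩ - 0.408|01⟩ + (0.1346 + 0.05063i)|10⟩ + (0.05943 + 0.02695i)|11⟩

C-Rz(0.066) leaves the control-|0⟩ kets |00⟩, |01⟩ unchanged and applies Rz(0.066) to qubit 1 on the control-|1⟩ pair (|10⟩, |11⟩).
Rz(0.066) = [[e^(−iθ/2), 0], [0, e^(iθ/2)]] with e^(±iθ/2) = cos(θ/2) ± i·sin(θ/2); θ = 0.066, cos(θ/2) ≈ 0.999456, sin(θ/2) ≈ 0.032994.
With a = amp(|10⟩) = (0.1329 + 0.05504i) and b = amp(|11⟩) = (0.06029 + 0.02497i):
new amp(|10⟩) = (0.999456 - 0.032994i)·a = (0.1346 + 0.05063i)
new amp(|11⟩) = (0.999456 + 0.032994i)·b = (0.05943 + 0.02695i)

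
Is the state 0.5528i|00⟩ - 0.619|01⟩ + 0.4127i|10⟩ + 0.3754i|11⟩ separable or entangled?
Entangled

Writing the state as a|00⟩ + b|01⟩ + c|10⟩ + d|11⟩, it is a product state iff ad − bc = 0.
Here (a, b, c, d) = (0.5528i, -0.619, 0.4127i, 0.3754i): ad − bc = (0.5528i)(0.3754i) − (-0.619)(0.4127i) = (-0.2075 + 0.2555i) ≠ 0, so the state is entangled.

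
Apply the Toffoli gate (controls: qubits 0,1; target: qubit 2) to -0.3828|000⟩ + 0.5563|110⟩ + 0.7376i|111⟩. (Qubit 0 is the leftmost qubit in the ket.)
-0.3828|000⟩ + 0.7376i|110⟩ + 0.5563|111⟩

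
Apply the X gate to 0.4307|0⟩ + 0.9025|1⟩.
0.9025|0⟩ + 0.4307|1⟩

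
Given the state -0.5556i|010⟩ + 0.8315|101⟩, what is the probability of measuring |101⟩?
0.6914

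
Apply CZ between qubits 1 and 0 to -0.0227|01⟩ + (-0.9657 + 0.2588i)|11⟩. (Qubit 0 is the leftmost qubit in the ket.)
-0.0227|01⟩ + (0.9657 - 0.2588i)|11⟩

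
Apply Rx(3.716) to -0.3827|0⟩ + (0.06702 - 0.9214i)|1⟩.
(-0.7753 - 0.06427i)|0⟩ + (-0.01898 + 0.628i)|1⟩

Rx(3.716) = [[cos(θ/2), −i·sin(θ/2)], [−i·sin(θ/2), cos(θ/2)]]; θ = 3.716, cos(θ/2) ≈ -0.283272, sin(θ/2) ≈ 0.95904.
With a = amp(|0⟩) = -0.3827 and b = amp(|1⟩) = (0.06702 - 0.9214i):
new amp(|0⟩) = (-0.283272)·a + (-0.95904i)·b = (-0.7753 - 0.06427i)
new amp(|1⟩) = (-0.95904i)·a + (-0.283272)·b = (-0.01898 + 0.628i)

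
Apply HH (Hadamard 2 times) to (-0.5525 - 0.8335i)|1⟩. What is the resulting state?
(-0.5525 - 0.8335i)|1⟩

H² = I, so an even number of Hadamards cancels: H^2 = I and the state is unchanged.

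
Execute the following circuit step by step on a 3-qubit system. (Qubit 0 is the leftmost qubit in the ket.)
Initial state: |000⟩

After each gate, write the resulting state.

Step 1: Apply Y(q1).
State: i|010⟩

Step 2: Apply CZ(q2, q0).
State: i|010⟩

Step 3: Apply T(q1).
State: (-1/√2 + (1/√2)i)|010⟩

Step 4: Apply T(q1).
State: -|010⟩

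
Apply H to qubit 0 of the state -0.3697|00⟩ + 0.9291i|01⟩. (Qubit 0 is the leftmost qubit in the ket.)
-0.2614|00⟩ + 0.657i|01⟩ - 0.2614|10⟩ + 0.657i|11⟩

H on qubit 0 mixes each pair of kets that differ only in qubit 0: amplitudes (a, b) of (|…0…⟩, |…1…⟩) become ((a + b)/√2, (a − b)/√2). Kets absent from the input have amplitude 0.
(|00⟩, |10⟩): (a, b) = (-0.3697, 0) → (-0.2614, -0.2614)
(|01⟩, |11⟩): (a, b) = (0.9291i, 0) → (0.657i, 0.657i)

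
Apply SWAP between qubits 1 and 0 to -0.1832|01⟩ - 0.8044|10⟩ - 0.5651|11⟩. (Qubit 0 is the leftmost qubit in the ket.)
-0.8044|01⟩ - 0.1832|10⟩ - 0.5651|11⟩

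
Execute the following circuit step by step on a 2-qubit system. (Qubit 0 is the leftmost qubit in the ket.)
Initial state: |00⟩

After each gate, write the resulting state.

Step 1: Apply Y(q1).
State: i|01⟩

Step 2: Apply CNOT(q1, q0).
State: i|11⟩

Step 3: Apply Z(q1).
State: -i|11⟩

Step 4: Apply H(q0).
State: -(1/√2)i|01⟩ + (1/√2)i|11⟩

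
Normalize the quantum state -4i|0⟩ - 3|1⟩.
-0.8i|0⟩ - 0.6|1⟩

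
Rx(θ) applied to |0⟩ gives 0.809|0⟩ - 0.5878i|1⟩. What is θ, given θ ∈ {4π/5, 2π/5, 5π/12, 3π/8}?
2π/5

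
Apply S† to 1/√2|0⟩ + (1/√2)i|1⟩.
1/√2|0⟩ + 1/√2|1⟩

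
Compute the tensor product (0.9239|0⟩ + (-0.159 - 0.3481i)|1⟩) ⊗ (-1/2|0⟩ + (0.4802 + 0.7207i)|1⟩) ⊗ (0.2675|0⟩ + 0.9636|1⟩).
-0.1236|000⟩ - 0.4451|001⟩ + (0.1187 + 0.1781i)|010⟩ + (0.4275 + 0.6416i)|011⟩ + (0.02127 + 0.04656i)|100⟩ + (0.07661 + 0.1677i)|101⟩ + (0.04669 - 0.07537i)|110⟩ + (0.1682 - 0.2715i)|111⟩

amp(|b₁b₂…⟩) = product of the factor amplitudes for bits b₁, b₂, …; only kets whose every factor amplitude is nonzero survive.
|000⟩: (0.9239)(-1/2)(0.2675) = -0.1236
|001⟩: (0.9239)(-1/2)(0.9636) = -0.4451
|010⟩: (0.9239)(0.4802 + 0.7207i)(0.2675) = (0.1187 + 0.1781i)
|011⟩: (0.9239)(0.4802 + 0.7207i)(0.9636) = (0.4275 + 0.6416i)
|100⟩: (-0.159 - 0.3481i)(-1/2)(0.2675) = (0.02127 + 0.04656i)
|101⟩: (-0.159 - 0.3481i)(-1/2)(0.9636) = (0.07661 + 0.1677i)
|110⟩: (-0.159 - 0.3481i)(0.4802 + 0.7207i)(0.2675) = (0.04669 - 0.07537i)
|111⟩: (-0.159 - 0.3481i)(0.4802 + 0.7207i)(0.9636) = (0.1682 - 0.2715i)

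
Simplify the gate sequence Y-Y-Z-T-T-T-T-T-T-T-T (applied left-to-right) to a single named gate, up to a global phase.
Z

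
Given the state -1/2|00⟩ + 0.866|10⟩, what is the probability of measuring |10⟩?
0.75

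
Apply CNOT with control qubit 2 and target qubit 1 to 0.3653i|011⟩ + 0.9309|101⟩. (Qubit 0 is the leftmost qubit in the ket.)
0.3653i|001⟩ + 0.9309|111⟩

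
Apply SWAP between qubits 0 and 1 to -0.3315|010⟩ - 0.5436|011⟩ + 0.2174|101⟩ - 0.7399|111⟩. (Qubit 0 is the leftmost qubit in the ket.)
0.2174|011⟩ - 0.3315|100⟩ - 0.5436|101⟩ - 0.7399|111⟩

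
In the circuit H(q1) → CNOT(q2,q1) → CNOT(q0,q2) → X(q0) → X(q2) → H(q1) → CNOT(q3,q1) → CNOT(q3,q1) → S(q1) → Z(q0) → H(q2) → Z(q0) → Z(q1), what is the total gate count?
13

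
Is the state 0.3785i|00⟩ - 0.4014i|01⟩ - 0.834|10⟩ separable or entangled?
Entangled

Writing the state as a|00⟩ + b|01⟩ + c|10⟩ + d|11⟩, it is a product state iff ad − bc = 0.
Here (a, b, c, d) = (0.3785i, -0.4014i, -0.834, 0): ad − bc = (0.3785i)(0) − (-0.4014i)(-0.834) = -0.3348i ≠ 0, so the state is entangled.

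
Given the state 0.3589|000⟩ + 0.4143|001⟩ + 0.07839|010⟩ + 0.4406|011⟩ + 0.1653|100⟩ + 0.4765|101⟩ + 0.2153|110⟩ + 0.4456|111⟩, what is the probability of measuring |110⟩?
0.04635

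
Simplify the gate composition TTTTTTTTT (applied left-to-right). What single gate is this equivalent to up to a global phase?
T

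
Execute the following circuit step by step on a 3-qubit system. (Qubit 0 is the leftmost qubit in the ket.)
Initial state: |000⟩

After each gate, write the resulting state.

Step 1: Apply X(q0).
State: |100⟩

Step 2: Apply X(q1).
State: |110⟩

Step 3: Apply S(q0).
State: i|110⟩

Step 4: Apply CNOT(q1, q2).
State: i|111⟩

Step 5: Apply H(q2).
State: (1/√2)i|110⟩ - (1/√2)i|111⟩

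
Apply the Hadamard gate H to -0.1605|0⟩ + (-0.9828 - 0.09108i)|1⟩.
(-0.8084 - 0.0644i)|0⟩ + (0.5815 + 0.0644i)|1⟩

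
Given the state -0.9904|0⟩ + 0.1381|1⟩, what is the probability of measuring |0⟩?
0.9809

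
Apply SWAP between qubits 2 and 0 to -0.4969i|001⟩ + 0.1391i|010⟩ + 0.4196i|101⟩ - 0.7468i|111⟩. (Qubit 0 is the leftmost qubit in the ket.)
0.1391i|010⟩ - 0.4969i|100⟩ + 0.4196i|101⟩ - 0.7468i|111⟩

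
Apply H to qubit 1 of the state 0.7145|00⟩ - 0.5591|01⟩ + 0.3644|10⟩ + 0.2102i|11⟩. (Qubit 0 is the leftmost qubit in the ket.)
0.1099|00⟩ + 0.9006|01⟩ + (0.2577 + 0.1486i)|10⟩ + (0.2577 - 0.1486i)|11⟩

H on qubit 1 mixes each pair of kets that differ only in qubit 1: amplitudes (a, b) of (|…0…⟩, |…1…⟩) become ((a + b)/√2, (a − b)/√2). Kets absent from the input have amplitude 0.
(|00⟩, |01⟩): (a, b) = (0.7145, -0.5591) → (0.1099, 0.9006)
(|10⟩, |11⟩): (a, b) = (0.3644, 0.2102i) → ((0.2577 + 0.1486i), (0.2577 - 0.1486i))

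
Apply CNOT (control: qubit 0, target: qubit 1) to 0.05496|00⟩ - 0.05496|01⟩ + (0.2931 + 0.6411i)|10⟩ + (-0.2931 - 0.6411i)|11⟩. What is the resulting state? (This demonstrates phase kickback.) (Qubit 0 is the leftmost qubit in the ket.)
0.05496|00⟩ - 0.05496|01⟩ + (-0.2931 - 0.6411i)|10⟩ + (0.2931 + 0.6411i)|11⟩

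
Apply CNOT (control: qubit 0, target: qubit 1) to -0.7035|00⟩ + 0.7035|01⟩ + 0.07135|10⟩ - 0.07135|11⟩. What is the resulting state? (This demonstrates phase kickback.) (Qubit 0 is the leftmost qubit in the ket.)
-0.7035|00⟩ + 0.7035|01⟩ - 0.07135|10⟩ + 0.07135|11⟩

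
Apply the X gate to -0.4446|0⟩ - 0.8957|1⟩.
-0.8957|0⟩ - 0.4446|1⟩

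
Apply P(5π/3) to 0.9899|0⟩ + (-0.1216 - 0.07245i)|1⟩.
0.9899|0⟩ + (-0.1235 + 0.06908i)|1⟩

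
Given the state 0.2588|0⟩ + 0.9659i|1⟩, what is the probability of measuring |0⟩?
0.06698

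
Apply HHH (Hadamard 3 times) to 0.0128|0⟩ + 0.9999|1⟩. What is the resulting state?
0.7161|0⟩ - 0.698|1⟩

H² = I, so H^3 = H: a single Hadamard. With (a, b) = (0.0128, 0.9999), H gives ((a + b)/√2, (a − b)/√2) = (0.7161, -0.698).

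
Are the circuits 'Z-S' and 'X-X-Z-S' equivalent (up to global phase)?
Yes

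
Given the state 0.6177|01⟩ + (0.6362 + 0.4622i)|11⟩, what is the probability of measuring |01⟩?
0.3816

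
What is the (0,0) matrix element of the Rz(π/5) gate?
(0.9511 - 0.309i)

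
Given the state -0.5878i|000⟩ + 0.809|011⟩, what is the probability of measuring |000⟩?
0.3455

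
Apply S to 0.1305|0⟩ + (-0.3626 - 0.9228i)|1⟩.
0.1305|0⟩ + (0.9228 - 0.3626i)|1⟩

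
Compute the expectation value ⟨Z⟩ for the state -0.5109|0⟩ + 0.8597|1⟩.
-0.4781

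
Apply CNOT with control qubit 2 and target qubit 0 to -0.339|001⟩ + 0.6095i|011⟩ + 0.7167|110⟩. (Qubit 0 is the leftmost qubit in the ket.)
-0.339|101⟩ + 0.7167|110⟩ + 0.6095i|111⟩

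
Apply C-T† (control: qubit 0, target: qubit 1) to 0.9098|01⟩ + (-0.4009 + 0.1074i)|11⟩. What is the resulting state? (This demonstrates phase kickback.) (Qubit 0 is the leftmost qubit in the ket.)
0.9098|01⟩ + (-0.2075 + 0.3594i)|11⟩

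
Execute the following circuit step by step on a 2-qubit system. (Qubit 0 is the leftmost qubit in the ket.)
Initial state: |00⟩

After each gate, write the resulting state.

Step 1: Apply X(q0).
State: |10⟩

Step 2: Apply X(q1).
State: |11⟩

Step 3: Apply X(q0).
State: |01⟩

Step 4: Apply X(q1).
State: |00⟩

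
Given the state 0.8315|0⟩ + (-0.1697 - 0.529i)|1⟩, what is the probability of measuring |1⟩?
0.3086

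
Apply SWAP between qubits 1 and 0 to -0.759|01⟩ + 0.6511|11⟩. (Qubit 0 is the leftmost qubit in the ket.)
-0.759|10⟩ + 0.6511|11⟩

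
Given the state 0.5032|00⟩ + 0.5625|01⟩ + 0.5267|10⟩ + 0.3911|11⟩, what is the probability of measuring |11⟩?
0.153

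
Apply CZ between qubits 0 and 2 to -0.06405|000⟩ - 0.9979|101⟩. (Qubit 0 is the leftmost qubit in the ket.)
-0.06405|000⟩ + 0.9979|101⟩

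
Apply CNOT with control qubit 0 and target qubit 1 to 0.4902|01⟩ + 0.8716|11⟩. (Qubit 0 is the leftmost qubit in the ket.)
0.4902|01⟩ + 0.8716|10⟩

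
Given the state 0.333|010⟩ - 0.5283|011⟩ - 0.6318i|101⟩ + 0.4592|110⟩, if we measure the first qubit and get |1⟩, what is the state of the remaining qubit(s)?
-0.8089i|01⟩ + 0.5879|10⟩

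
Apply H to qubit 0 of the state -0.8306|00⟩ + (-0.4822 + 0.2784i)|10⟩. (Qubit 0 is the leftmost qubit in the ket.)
(-0.9283 + 0.1969i)|00⟩ + (-0.2464 - 0.1969i)|10⟩

H on qubit 0 mixes each pair of kets that differ only in qubit 0: amplitudes (a, b) of (|…0…⟩, |…1…⟩) become ((a + b)/√2, (a − b)/√2). Kets absent from the input have amplitude 0.
(|00⟩, |10⟩): (a, b) = (-0.8306, (-0.4822 + 0.2784i)) → ((-0.9283 + 0.1969i), (-0.2464 - 0.1969i))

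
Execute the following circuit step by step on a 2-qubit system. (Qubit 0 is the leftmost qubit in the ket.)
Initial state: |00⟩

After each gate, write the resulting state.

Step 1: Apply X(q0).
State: |10⟩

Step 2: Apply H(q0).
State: 1/√2|00⟩ - 1/√2|10⟩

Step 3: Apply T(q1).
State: 1/√2|00⟩ - 1/√2|10⟩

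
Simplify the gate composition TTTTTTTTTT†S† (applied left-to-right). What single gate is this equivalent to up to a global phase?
S†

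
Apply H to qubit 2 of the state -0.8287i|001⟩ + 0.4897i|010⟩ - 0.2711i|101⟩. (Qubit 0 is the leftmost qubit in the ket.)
-0.586i|000⟩ + 0.586i|001⟩ + 0.3463i|010⟩ + 0.3463i|011⟩ - 0.1917i|100⟩ + 0.1917i|101⟩

H on qubit 2 mixes each pair of kets that differ only in qubit 2: amplitudes (a, b) of (|…0…⟩, |…1…⟩) become ((a + b)/√2, (a − b)/√2). Kets absent from the input have amplitude 0.
(|000⟩, |001⟩): (a, b) = (0, -0.8287i) → (-0.586i, 0.586i)
(|010⟩, |011⟩): (a, b) = (0.4897i, 0) → (0.3463i, 0.3463i)
(|100⟩, |101⟩): (a, b) = (0, -0.2711i) → (-0.1917i, 0.1917i)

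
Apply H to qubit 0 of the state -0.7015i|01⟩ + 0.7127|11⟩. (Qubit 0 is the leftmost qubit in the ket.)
(0.504 - 0.496i)|01⟩ + (-0.504 - 0.496i)|11⟩

H on qubit 0 mixes each pair of kets that differ only in qubit 0: amplitudes (a, b) of (|…0…⟩, |…1…⟩) become ((a + b)/√2, (a − b)/√2). Kets absent from the input have amplitude 0.
(|01⟩, |11⟩): (a, b) = (-0.7015i, 0.7127) → ((0.504 - 0.496i), (-0.504 - 0.496i))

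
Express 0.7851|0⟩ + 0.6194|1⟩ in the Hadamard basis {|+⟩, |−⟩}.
0.9931|+⟩ + 0.1172|−⟩

With |ψ⟩ = α|0⟩ + β|1⟩, the Hadamard-basis coefficients are ⟨+|ψ⟩ = (α + β)/√2 and ⟨−|ψ⟩ = (α − β)/√2.
Here α = 0.7851, β = 0.6194: (α + β)/√2 = 0.9931, (α − β)/√2 = 0.1172.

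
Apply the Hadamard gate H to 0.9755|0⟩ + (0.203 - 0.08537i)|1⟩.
(0.8333 - 0.06037i)|0⟩ + (0.5462 + 0.06037i)|1⟩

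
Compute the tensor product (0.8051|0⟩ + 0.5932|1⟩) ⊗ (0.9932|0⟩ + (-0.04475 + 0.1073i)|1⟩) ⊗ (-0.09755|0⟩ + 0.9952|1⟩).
-0.078|000⟩ + 0.7958|001⟩ + (0.003515 - 0.008427i)|010⟩ + (-0.03586 + 0.08597i)|011⟩ - 0.05747|100⟩ + 0.5863|101⟩ + (0.00259 - 0.006209i)|110⟩ + (-0.02642 + 0.06334i)|111⟩

amp(|b₁b₂…⟩) = product of the factor amplitudes for bits b₁, b₂, …; only kets whose every factor amplitude is nonzero survive.
|000⟩: (0.8051)(0.9932)(-0.09755) = -0.078
|001⟩: (0.8051)(0.9932)(0.9952) = 0.7958
|010⟩: (0.8051)(-0.04475 + 0.1073i)(-0.09755) = (0.003515 - 0.008427i)
|011⟩: (0.8051)(-0.04475 + 0.1073i)(0.9952) = (-0.03586 + 0.08597i)
|100⟩: (0.5932)(0.9932)(-0.09755) = -0.05747
|101⟩: (0.5932)(0.9932)(0.9952) = 0.5863
|110⟩: (0.5932)(-0.04475 + 0.1073i)(-0.09755) = (0.00259 - 0.006209i)
|111⟩: (0.5932)(-0.04475 + 0.1073i)(0.9952) = (-0.02642 + 0.06334i)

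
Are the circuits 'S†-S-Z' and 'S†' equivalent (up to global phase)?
No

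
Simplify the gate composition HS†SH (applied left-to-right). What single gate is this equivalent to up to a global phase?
I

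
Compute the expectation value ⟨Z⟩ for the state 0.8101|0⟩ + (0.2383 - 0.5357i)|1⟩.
0.3125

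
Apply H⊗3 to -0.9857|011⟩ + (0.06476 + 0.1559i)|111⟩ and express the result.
(-0.3256 + 0.05512i)|000⟩ + (0.3256 - 0.05512i)|001⟩ + (0.3256 - 0.05512i)|010⟩ + (-0.3256 + 0.05512i)|011⟩ + (-0.3714 - 0.05512i)|100⟩ + (0.3714 + 0.05512i)|101⟩ + (0.3714 + 0.05512i)|110⟩ + (-0.3714 - 0.05512i)|111⟩

H⊗3 gives amp(|y⟩) = (1/2√2) Σ_x (−1)^(x·y) amp(|x⟩), where x·y is the number of positions in which both x and y have a 1.
|000⟩: (-0.9857 + (0.06476 + 0.1559i))/(2√2) = (-0.3256 + 0.05512i)
|001⟩: (0.9857 - (0.06476 + 0.1559i))/(2√2) = (0.3256 - 0.05512i)
|010⟩: (0.9857 - (0.06476 + 0.1559i))/(2√2) = (0.3256 - 0.05512i)
|011⟩: (-0.9857 + (0.06476 + 0.1559i))/(2√2) = (-0.3256 + 0.05512i)
|100⟩: (-0.9857 - (0.06476 + 0.1559i))/(2√2) = (-0.3714 - 0.05512i)
|101⟩: (0.9857 + (0.06476 + 0.1559i))/(2√2) = (0.3714 + 0.05512i)
|110⟩: (0.9857 + (0.06476 + 0.1559i))/(2√2) = (0.3714 + 0.05512i)
|111⟩: (-0.9857 - (0.06476 + 0.1559i))/(2√2) = (-0.3714 - 0.05512i)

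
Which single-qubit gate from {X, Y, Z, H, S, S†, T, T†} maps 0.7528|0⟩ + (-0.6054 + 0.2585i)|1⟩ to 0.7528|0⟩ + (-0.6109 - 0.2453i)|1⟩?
T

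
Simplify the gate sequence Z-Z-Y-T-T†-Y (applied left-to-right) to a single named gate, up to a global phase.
I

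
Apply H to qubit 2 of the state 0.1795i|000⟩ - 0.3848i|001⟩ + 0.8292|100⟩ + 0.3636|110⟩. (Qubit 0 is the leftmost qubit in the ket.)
-0.1452i|000⟩ + 0.399i|001⟩ + 0.5863|100⟩ + 0.5863|101⟩ + 0.2571|110⟩ + 0.2571|111⟩

H on qubit 2 mixes each pair of kets that differ only in qubit 2: amplitudes (a, b) of (|…0…⟩, |…1…⟩) become ((a + b)/√2, (a − b)/√2). Kets absent from the input have amplitude 0.
(|000⟩, |001⟩): (a, b) = (0.1795i, -0.3848i) → (-0.1452i, 0.399i)
(|100⟩, |101⟩): (a, b) = (0.8292, 0) → (0.5863, 0.5863)
(|110⟩, |111⟩): (a, b) = (0.3636, 0) → (0.2571, 0.2571)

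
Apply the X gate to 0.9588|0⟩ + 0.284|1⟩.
0.284|0⟩ + 0.9588|1⟩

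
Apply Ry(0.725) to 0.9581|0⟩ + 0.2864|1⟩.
0.7943|0⟩ + 0.6075|1⟩

Ry(0.725) = [[cos(θ/2), −sin(θ/2)], [sin(θ/2), cos(θ/2)]]; θ = 0.725, cos(θ/2) ≈ 0.935013, sin(θ/2) ≈ 0.354613.
With a = amp(|0⟩) = 0.9581 and b = amp(|1⟩) = 0.2864:
new amp(|0⟩) = (0.935013)·a + (-0.354613)·b = 0.7943
new amp(|1⟩) = (0.354613)·a + (0.935013)·b = 0.6075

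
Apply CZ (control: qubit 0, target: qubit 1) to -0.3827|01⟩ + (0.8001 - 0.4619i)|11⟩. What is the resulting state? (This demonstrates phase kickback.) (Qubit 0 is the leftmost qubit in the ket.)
-0.3827|01⟩ + (-0.8001 + 0.4619i)|11⟩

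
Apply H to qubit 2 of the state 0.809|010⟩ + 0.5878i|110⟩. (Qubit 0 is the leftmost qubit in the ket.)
0.572|010⟩ + 0.572|011⟩ + 0.4156i|110⟩ + 0.4156i|111⟩

H on qubit 2 mixes each pair of kets that differ only in qubit 2: amplitudes (a, b) of (|…0…⟩, |…1…⟩) become ((a + b)/√2, (a − b)/√2). Kets absent from the input have amplitude 0.
(|010⟩, |011⟩): (a, b) = (0.809, 0) → (0.572, 0.572)
(|110⟩, |111⟩): (a, b) = (0.5878i, 0) → (0.4156i, 0.4156i)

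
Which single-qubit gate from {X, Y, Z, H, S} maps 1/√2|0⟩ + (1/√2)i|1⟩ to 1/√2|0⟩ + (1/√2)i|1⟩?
Y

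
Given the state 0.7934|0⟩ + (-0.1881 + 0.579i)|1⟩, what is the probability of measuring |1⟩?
0.3706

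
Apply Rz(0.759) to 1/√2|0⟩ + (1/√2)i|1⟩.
(0.6568 - 0.262i)|0⟩ + (-0.262 + 0.6568i)|1⟩

Rz(0.759) = [[e^(−iθ/2), 0], [0, e^(iθ/2)]] with e^(±iθ/2) = cos(θ/2) ± i·sin(θ/2); θ = 0.759, cos(θ/2) ≈ 0.92885, sin(θ/2) ≈ 0.370456.
With a = amp(|0⟩) = 1/√2 and b = amp(|1⟩) = (1/√2)i:
new amp(|0⟩) = (0.92885 - 0.370456i)·a = (0.6568 - 0.262i)
new amp(|1⟩) = (0.92885 + 0.370456i)·b = (-0.262 + 0.6568i)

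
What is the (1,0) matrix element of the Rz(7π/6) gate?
0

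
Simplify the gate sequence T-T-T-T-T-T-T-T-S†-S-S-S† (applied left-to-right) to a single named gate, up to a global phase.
I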